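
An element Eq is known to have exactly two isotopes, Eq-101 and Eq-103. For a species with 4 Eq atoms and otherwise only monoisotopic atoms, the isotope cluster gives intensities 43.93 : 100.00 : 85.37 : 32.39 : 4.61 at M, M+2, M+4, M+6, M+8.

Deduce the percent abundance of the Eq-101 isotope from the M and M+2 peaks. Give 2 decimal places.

Write p for the Eq-101 fraction. I(M+2)/I(M) = [C(4,1)·p^3·(1−p)] / p^4 = 4·(1−p)/p = 100.00/43.93 = 2.2763
(1−p)/p = 2.2763/4 = 0.5691  ⇒  p = 1/(1 + 0.5691) = 0.6373
Eq-101: 63.73%, Eq-103: 36.27%.

63.73%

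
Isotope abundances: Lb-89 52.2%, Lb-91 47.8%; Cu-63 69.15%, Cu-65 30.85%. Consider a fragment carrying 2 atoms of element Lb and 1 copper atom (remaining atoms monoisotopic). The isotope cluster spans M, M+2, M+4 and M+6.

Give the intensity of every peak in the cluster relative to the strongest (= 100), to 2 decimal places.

Element Lb pattern (n=2): 0.272484 : 0.499032 : 0.228484
Copper pattern (n=1): 0.6915 : 0.3085
Convolve the two distributions (both contribute in 2-u steps):
  M: 0.272484×0.6915 = 0.188423
  M+2: 0.272484×0.3085 + 0.499032×0.6915 = 0.429142
  M+4: 0.499032×0.3085 + 0.228484×0.6915 = 0.311948
  M+6: 0.228484×0.3085 = 0.070487
Scale to base peak (0.429142) = 100: 43.91 : 100.00 : 72.69 : 16.43

43.91 : 100.00 : 72.69 : 16.43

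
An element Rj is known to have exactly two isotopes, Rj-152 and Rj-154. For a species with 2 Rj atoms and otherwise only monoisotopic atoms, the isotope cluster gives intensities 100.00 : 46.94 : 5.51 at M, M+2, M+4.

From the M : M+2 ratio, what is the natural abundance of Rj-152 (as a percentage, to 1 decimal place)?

Let p = fractional abundance of Rj-152. I(M+2)/I(M) = [C(2,1)·p^1·(1−p)] / p^2 = 2·(1−p)/p = 46.94/100.00 = 0.4694
(1−p)/p = 0.4694/2 = 0.2347  ⇒  p = 1/(1 + 0.2347) = 0.8099
Rj-152: 81.0%, Rj-154: 19.0%.

81.0%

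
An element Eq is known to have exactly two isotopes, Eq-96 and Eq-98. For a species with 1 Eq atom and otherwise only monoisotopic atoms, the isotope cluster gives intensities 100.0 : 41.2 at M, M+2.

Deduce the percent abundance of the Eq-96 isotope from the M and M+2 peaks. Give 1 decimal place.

70.8%

If p is the fraction of Eq that is Eq-96, then I(M+2)/I(M) = [C(1,1)·p^0·(1−p)] / p^1 = 1·(1−p)/p = 41.2/100.0 = 0.4120
(1−p)/p = 0.4120/1 = 0.4120  ⇒  p = 1/(1 + 0.4120) = 0.7082
Eq-96: 70.8%, Eq-98: 29.2%.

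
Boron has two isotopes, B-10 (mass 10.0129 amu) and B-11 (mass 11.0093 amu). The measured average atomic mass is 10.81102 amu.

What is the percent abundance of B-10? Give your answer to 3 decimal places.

19.900%

Let x be the fractional abundance of B-10; then B-11 has abundance 1 − x.
10.0129·x + 11.0093·(1 − x) = 10.81102
(10.0129 − 11.0093)·x = 10.81102 − 11.0093
x = -0.19828 / -0.9964 = 0.19900 → 19.900% B-10, 80.100% B-11.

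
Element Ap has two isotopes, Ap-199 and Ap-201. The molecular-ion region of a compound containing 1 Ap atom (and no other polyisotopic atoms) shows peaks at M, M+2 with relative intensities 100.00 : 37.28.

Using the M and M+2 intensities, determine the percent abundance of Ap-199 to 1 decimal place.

72.8%

If p is the fraction of Ap that is Ap-199, then I(M+2)/I(M) = [C(1,1)·p^0·(1−p)] / p^1 = 1·(1−p)/p = 37.28/100.00 = 0.3728
(1−p)/p = 0.3728/1 = 0.3728  ⇒  p = 1/(1 + 0.3728) = 0.7284
Ap-199: 72.8%, Ap-201: 27.2%.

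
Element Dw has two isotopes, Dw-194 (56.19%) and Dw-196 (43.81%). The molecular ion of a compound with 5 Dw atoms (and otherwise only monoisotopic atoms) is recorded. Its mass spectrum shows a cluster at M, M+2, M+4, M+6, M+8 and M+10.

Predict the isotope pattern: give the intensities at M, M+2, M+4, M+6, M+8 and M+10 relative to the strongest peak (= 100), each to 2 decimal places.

16.45 : 64.13 : 100.00 : 77.97 : 30.39 : 4.74

The 5 Dw atoms are independent, so intensities follow the terms of (0.5619 + 0.4381)^5.
P(M) = 0.5619^5 = 0.056014
P(M+2) = 5 × 0.5619^4 × 0.4381^1 = 0.218363
P(M+4) = 10 × 0.5619^3 × 0.4381^2 = 0.340505
P(M+6) = 10 × 0.5619^2 × 0.4381^3 = 0.265484
P(M+8) = 5 × 0.5619^1 × 0.4381^4 = 0.103496
P(M+10) = 0.4381^5 = 0.016139
The M+4 peak is largest (0.340505); scaling to 100 gives 16.45 : 64.13 : 100.00 : 77.97 : 30.39 : 4.74.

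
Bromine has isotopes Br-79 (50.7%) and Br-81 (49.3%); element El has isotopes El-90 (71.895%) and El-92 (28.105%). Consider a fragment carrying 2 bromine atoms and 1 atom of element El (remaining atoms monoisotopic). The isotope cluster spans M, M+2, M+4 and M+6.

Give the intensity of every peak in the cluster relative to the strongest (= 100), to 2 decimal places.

42.81 : 100.00 : 73.03 : 15.83

Bromine pattern (n=2): 0.257049 : 0.499902 : 0.243049
Element El pattern (n=1): 0.71895 : 0.28105
Convolve the two distributions (both contribute in 2-u steps):
  M: 0.257049×0.71895 = 0.184805
  M+2: 0.257049×0.28105 + 0.499902×0.71895 = 0.431648
  M+4: 0.499902×0.28105 + 0.243049×0.71895 = 0.315238
  M+6: 0.243049×0.28105 = 0.068309
Scale to base peak (0.431648) = 100: 42.81 : 100.00 : 73.03 : 15.83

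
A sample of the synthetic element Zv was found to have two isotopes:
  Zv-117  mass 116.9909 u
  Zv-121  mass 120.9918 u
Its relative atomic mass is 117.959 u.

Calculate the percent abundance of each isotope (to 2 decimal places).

Let x be the fractional abundance of Zv-117; then Zv-121 has abundance 1 − x.
116.9909·x + 120.9918·(1 − x) = 117.959
(116.9909 − 120.9918)·x = 117.959 − 120.9918
x = -3.0328 / -4.0009 = 0.75803 → 75.80% Zv-117, 24.20% Zv-121.

Zv-117: 75.80%, Zv-121: 24.20%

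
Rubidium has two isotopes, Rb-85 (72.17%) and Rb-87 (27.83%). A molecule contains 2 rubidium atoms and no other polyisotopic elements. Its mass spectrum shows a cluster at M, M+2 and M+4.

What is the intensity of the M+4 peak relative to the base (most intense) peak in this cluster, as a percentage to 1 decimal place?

Binomial terms of (0.7217 + 0.2783)^2: M 0.5209, M+2 0.4017, M+4 0.0775 → M is the base peak.
P(M) = C(2,0) × 0.7217^2 × 0.2783^0 = 1 × 0.52085089 × 1.0000 = 0.520851 (base)
P(M+4) = C(2,2) × 0.7217^0 × 0.2783^2 = 1 × 1.0000 × 0.07745089 = 0.077451
Relative intensity = 0.077451 / 0.520851 × 100 = 14.9

14.9%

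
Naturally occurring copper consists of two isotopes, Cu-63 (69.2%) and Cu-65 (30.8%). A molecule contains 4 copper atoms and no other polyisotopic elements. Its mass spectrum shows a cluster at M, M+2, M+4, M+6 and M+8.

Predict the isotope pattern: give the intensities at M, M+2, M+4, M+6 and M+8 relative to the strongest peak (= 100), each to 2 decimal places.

56.17 : 100.00 : 66.76 : 19.81 : 2.20

Each Cu atom is independently Cu-63 (p = 0.692) or Cu-65 (q = 0.308); the cluster is the binomial expansion (p + q)^4.
P(M) = 0.692^4 = 0.229311
P(M+2) = 4 × 0.692^3 × 0.308^1 = 0.408253
P(M+4) = 6 × 0.692^2 × 0.308^2 = 0.272562
P(M+6) = 4 × 0.692^1 × 0.308^3 = 0.080876
P(M+8) = 0.308^4 = 0.008999
The M+2 peak is largest (0.408253); scaling to 100 gives 56.17 : 100.00 : 66.76 : 19.81 : 2.20.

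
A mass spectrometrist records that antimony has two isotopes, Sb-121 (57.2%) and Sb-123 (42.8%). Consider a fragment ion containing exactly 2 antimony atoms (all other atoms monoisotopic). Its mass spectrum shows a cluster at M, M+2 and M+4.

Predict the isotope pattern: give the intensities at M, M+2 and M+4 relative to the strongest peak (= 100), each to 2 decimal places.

The 2 Sb atoms are independent, so intensities follow the terms of (0.572 + 0.428)^2.
P(M) = 0.572^2 = 0.327184
P(M+2) = 2 × 0.572^1 × 0.428^1 = 0.489632
P(M+4) = 0.428^2 = 0.183184
The M+2 peak is largest (0.489632); scaling to 100 gives 66.82 : 100.00 : 37.41.

66.82 : 100.00 : 37.41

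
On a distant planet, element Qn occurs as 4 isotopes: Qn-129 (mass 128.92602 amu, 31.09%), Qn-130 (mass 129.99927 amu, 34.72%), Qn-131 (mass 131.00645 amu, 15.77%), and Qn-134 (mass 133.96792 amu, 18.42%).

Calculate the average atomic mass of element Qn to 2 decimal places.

Average mass = Σ (abundance × isotope mass) = 0.3109 × 128.92602 + 0.3472 × 129.99927 + 0.1577 × 131.00645 + 0.1842 × 133.96792
= 40.083100 + 45.135747 + 20.659717 + 24.676891 = 130.555455 amu

130.56 amu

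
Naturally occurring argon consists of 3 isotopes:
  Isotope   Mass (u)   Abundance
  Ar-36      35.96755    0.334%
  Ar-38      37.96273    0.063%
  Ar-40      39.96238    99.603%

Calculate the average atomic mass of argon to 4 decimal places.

Ar = Σ fᵢ·mᵢ = 0.00334 × 35.96755 + 0.00063 × 37.96273 + 0.99603 × 39.96238
= 0.120132 + 0.023917 + 39.803729 = 39.947778 u

39.9478 u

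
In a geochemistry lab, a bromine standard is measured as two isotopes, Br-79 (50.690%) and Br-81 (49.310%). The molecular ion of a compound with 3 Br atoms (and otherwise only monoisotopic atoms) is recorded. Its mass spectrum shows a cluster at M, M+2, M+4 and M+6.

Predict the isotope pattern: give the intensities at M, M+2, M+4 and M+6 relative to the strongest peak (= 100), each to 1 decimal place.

Expanding (0.50690 + 0.49310)^3:
P(M) = 0.50690^3 = 0.130247
P(M+2) = 3 × 0.50690^2 × 0.49310^1 = 0.380103
P(M+4) = 3 × 0.50690^1 × 0.49310^2 = 0.369755
P(M+6) = 0.49310^3 = 0.119896
The M+2 peak is largest (0.380103); scaling to 100 gives 34.3 : 100.0 : 97.3 : 31.5.

34.3 : 100.0 : 97.3 : 31.5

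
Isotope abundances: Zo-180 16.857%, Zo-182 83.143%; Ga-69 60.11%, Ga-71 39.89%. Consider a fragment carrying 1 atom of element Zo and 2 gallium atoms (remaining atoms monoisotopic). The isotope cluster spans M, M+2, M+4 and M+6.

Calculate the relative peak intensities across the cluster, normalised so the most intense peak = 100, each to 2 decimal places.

Element Zo pattern (n=1): 0.16857 : 0.83143
Gallium pattern (n=2): 0.36132121 : 0.47955758 : 0.15912121
Convolve the two distributions (both contribute in 2-u steps):
  M: 0.16857×0.36132121 = 0.060908
  M+2: 0.16857×0.47955758 + 0.83143×0.36132121 = 0.381252
  M+4: 0.16857×0.15912121 + 0.83143×0.47955758 = 0.425542
  M+6: 0.83143×0.15912121 = 0.132298
Scale to base peak (0.425542) = 100: 14.31 : 89.59 : 100.00 : 31.09

14.31 : 89.59 : 100.00 : 31.09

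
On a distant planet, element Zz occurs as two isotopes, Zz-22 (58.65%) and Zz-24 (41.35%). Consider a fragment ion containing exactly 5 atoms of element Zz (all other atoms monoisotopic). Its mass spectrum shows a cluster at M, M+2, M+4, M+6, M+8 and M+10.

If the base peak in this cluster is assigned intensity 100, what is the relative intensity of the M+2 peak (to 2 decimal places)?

70.92

Binomial terms of (0.5865 + 0.4135)^5: M 0.0694, M+2 0.2446, M+4 0.3449, M+6 0.2432, M+8 0.0857, M+10 0.0121 → M+4 is the base peak.
P(M+4) = C(5,2) × 0.5865^3 × 0.4135^2 = 10 × 0.20174559 × 0.17098225 = 0.344949 (base)
P(M+2) = C(5,1) × 0.5865^4 × 0.4135^1 = 5 × 0.11832379 × 0.4135 = 0.244634
Relative intensity = 0.244634 / 0.344949 × 100 = 70.92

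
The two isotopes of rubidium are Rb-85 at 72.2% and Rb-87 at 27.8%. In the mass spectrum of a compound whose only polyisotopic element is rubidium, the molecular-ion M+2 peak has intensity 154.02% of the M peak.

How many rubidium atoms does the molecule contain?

For n independent Rb atoms, I(M+2)/I(M) = n · (abundance Rb-87) / (abundance Rb-85) = n · 0.278/0.722.
n = 1.5402 × 0.722/0.278 = 4.00 ≈ 4

4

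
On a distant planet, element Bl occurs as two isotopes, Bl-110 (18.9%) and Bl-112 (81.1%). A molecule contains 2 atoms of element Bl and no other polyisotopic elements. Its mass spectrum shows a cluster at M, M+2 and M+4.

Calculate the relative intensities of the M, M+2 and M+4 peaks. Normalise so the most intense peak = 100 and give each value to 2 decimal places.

Each Bl atom is independently Bl-110 (p = 0.189) or Bl-112 (q = 0.811); the cluster is the binomial expansion (p + q)^2.
P(M) = 0.189^2 = 0.035721
P(M+2) = 2 × 0.189^1 × 0.811^1 = 0.306558
P(M+4) = 0.811^2 = 0.657721
The M+4 peak is largest (0.657721); scaling to 100 gives 5.43 : 46.61 : 100.00.

5.43 : 46.61 : 100.00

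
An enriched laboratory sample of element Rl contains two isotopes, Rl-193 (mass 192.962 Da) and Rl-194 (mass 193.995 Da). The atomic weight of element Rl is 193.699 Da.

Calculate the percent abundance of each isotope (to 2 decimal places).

Rl-193: 28.65%, Rl-194: 71.35%

Writing the weighted mean with unknown fraction x of Rl-193:
192.962·x + 193.995·(1 − x) = 193.699
(192.962 − 193.995)·x = 193.699 − 193.995
x = -0.296 / -1.033 = 0.28654 → 28.65% Rl-193, 71.35% Rl-194.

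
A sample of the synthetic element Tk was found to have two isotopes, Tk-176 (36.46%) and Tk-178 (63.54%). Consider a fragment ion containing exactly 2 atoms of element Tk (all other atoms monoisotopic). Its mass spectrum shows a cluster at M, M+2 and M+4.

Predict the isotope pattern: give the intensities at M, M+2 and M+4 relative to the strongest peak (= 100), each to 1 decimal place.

28.7 : 100.0 : 87.1

Expanding (0.3646 + 0.6354)^2:
P(M) = 0.3646^2 = 0.132933
P(M+2) = 2 × 0.3646^1 × 0.6354^1 = 0.463334
P(M+4) = 0.6354^2 = 0.403733
The M+2 peak is largest (0.463334); scaling to 100 gives 28.7 : 100.0 : 87.1.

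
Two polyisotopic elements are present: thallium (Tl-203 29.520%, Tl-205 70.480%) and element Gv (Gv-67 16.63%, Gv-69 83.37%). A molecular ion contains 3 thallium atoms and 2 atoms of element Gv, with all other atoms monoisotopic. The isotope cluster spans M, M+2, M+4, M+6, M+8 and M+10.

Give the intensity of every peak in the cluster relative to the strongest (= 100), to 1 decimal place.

Thallium pattern (n=3): 0.02572463 : 0.18425524 : 0.43991564 : 0.35010449
Element Gv pattern (n=2): 0.02765569 : 0.27728862 : 0.69505569
Convolve the two distributions (both contribute in 2-u steps):
  M: 0.02572463×0.02765569 = 0.000711
  M+2: 0.02572463×0.27728862 + 0.18425524×0.02765569 = 0.012229
  M+4: 0.02572463×0.69505569 + 0.18425524×0.27728862 + 0.43991564×0.02765569 = 0.081138
  M+6: 0.18425524×0.69505569 + 0.43991564×0.27728862 + 0.35010449×0.02765569 = 0.259734
  M+8: 0.43991564×0.69505569 + 0.35010449×0.27728862 = 0.402846
  M+10: 0.35010449×0.69505569 = 0.243342
Scale to base peak (0.402846) = 100: 0.2 : 3.0 : 20.1 : 64.5 : 100.0 : 60.4

0.2 : 3.0 : 20.1 : 64.5 : 100.0 : 60.4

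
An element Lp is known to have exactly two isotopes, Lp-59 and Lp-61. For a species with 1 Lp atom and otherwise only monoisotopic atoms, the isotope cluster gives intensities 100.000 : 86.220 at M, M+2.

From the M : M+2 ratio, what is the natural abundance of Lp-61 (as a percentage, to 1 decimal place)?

46.3%

If p is the fraction of Lp that is Lp-59, then I(M+2)/I(M) = [C(1,1)·p^0·(1−p)] / p^1 = 1·(1−p)/p = 86.220/100.000 = 0.8622
(1−p)/p = 0.8622/1 = 0.8622  ⇒  p = 1/(1 + 0.8622) = 0.5370
Lp-59: 53.7%, Lp-61: 46.3%.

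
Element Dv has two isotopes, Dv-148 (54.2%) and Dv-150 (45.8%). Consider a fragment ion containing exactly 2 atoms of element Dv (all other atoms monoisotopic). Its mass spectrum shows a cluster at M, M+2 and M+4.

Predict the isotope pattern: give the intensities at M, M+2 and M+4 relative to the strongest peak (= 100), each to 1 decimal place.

Each Dv atom is independently Dv-148 (p = 0.542) or Dv-150 (q = 0.458); the cluster is the binomial expansion (p + q)^2.
P(M) = 0.542^2 = 0.293764
P(M+2) = 2 × 0.542^1 × 0.458^1 = 0.496472
P(M+4) = 0.458^2 = 0.209764
The M+2 peak is largest (0.496472); scaling to 100 gives 59.2 : 100.0 : 42.3.

59.2 : 100.0 : 42.3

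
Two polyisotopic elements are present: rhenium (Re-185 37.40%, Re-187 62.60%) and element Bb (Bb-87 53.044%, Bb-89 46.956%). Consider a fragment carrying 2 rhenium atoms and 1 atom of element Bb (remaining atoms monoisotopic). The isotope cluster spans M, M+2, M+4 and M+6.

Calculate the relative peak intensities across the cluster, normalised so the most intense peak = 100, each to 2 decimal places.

17.35 : 73.42 : 100.00 : 43.02

Rhenium pattern (n=2): 0.139876 : 0.468248 : 0.391876
Element Bb pattern (n=1): 0.53044 : 0.46956
Convolve the two distributions (both contribute in 2-u steps):
  M: 0.139876×0.53044 = 0.074196
  M+2: 0.139876×0.46956 + 0.468248×0.53044 = 0.314058
  M+4: 0.468248×0.46956 + 0.391876×0.53044 = 0.427737
  M+6: 0.391876×0.46956 = 0.184009
Scale to base peak (0.427737) = 100: 17.35 : 73.42 : 100.00 : 43.02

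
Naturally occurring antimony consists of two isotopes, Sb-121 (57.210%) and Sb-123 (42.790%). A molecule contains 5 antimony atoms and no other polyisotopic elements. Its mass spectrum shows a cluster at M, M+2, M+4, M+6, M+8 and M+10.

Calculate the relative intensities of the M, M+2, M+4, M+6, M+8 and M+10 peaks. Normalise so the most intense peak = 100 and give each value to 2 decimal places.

Expanding (0.57210 + 0.42790)^5:
P(M) = 0.57210^5 = 0.061286
P(M+2) = 5 × 0.57210^4 × 0.42790^1 = 0.229192
P(M+4) = 10 × 0.57210^3 × 0.42790^2 = 0.342847
P(M+6) = 10 × 0.57210^2 × 0.42790^3 = 0.256431
P(M+8) = 5 × 0.57210^1 × 0.42790^4 = 0.095898
P(M+10) = 0.42790^5 = 0.014345
The M+4 peak is largest (0.342847); scaling to 100 gives 17.88 : 66.85 : 100.00 : 74.79 : 27.97 : 4.18.

17.88 : 66.85 : 100.00 : 74.79 : 27.97 : 4.18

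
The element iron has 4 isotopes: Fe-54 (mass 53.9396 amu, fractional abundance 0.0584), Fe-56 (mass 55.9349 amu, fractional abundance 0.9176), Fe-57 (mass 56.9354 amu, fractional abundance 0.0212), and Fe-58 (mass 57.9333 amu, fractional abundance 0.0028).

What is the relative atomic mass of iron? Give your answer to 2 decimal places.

Average mass = Σ (abundance × isotope mass) = 0.0584 × 53.9396 + 0.9176 × 55.9349 + 0.0212 × 56.9354 + 0.0028 × 57.9333
= 3.15007 + 51.32586 + 1.20703 + 0.16221 = 55.84517 amu

55.85 amu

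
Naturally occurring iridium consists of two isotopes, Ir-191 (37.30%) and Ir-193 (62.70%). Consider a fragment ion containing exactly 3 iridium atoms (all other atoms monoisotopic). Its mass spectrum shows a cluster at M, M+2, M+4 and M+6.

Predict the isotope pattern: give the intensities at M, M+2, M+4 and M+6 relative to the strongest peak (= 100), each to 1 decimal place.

11.8 : 59.5 : 100.0 : 56.0

Expanding (0.3730 + 0.6270)^3:
P(M) = 0.3730^3 = 0.051895
P(M+2) = 3 × 0.3730^2 × 0.6270^1 = 0.261702
P(M+4) = 3 × 0.3730^1 × 0.6270^2 = 0.439911
P(M+6) = 0.6270^3 = 0.246492
The M+4 peak is largest (0.439911); scaling to 100 gives 11.8 : 59.5 : 100.0 : 56.0.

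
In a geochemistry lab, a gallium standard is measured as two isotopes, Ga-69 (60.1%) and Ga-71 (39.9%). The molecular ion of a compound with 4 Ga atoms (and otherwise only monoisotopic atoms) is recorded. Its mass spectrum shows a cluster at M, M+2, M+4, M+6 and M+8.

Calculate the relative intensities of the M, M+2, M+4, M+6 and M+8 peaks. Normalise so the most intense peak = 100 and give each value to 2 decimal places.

The 4 Ga atoms are independent, so intensities follow the terms of (0.601 + 0.399)^4.
P(M) = 0.601^4 = 0.130466
P(M+2) = 4 × 0.601^3 × 0.399^1 = 0.346463
P(M+4) = 6 × 0.601^2 × 0.399^2 = 0.345021
P(M+6) = 4 × 0.601^1 × 0.399^3 = 0.152705
P(M+8) = 0.399^4 = 0.025345
The M+2 peak is largest (0.346463); scaling to 100 gives 37.66 : 100.00 : 99.58 : 44.08 : 7.32.

37.66 : 100.00 : 99.58 : 44.08 : 7.32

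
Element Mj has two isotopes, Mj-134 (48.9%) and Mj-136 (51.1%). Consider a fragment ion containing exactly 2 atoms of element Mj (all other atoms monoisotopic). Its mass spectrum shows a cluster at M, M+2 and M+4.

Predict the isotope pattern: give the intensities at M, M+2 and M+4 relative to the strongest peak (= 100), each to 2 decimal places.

47.85 : 100.00 : 52.25

Each Mj atom is independently Mj-134 (p = 0.489) or Mj-136 (q = 0.511); the cluster is the binomial expansion (p + q)^2.
P(M) = 0.489^2 = 0.239121
P(M+2) = 2 × 0.489^1 × 0.511^1 = 0.499758
P(M+4) = 0.511^2 = 0.261121
The M+2 peak is largest (0.499758); scaling to 100 gives 47.85 : 100.00 : 52.25.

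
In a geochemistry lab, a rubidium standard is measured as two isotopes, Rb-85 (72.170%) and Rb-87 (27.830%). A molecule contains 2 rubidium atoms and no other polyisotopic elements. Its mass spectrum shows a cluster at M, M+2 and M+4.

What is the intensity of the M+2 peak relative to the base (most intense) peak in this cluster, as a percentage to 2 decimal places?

77.12%

(0.72170 + 0.27830)^2 gives M 0.5209, M+2 0.4017, M+4 0.0775; the largest is M.
P(M) = C(2,0) × 0.72170^2 × 0.27830^0 = 1 × 0.52085089 × 1.0000 = 0.520851 (base)
P(M+2) = C(2,1) × 0.72170^1 × 0.27830^1 = 2 × 0.7217 × 0.2783 = 0.401698
Relative intensity = 0.401698 / 0.520851 × 100 = 77.12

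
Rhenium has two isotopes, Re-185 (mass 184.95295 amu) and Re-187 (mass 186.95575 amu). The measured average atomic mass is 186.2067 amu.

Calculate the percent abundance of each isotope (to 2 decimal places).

Let x be the fractional abundance of Re-185; then Re-187 has abundance 1 − x.
184.95295·x + 186.95575·(1 − x) = 186.2067
(184.95295 − 186.95575)·x = 186.2067 − 186.95575
x = -0.74905 / -2.00280 = 0.37400 → 37.40% Re-185, 62.60% Re-187.

Re-185: 37.40%, Re-187: 62.60%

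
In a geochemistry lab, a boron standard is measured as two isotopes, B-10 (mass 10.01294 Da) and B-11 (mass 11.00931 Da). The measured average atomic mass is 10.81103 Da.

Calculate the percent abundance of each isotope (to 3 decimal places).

B-10: 19.900%, B-11: 80.100%

Writing the weighted mean with unknown fraction x of B-10:
10.01294·x + 11.00931·(1 − x) = 10.81103
(10.01294 − 11.00931)·x = 10.81103 − 11.00931
x = -0.19828 / -0.99637 = 0.19900 → 19.900% B-10, 80.100% B-11.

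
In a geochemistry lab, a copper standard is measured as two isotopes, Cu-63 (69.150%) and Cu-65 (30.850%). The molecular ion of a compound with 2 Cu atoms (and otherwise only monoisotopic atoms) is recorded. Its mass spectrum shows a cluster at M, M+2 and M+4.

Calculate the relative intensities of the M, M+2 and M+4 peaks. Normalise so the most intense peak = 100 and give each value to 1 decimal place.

Expanding (0.69150 + 0.30850)^2:
P(M) = 0.69150^2 = 0.478172
P(M+2) = 2 × 0.69150^1 × 0.30850^1 = 0.426656
P(M+4) = 0.30850^2 = 0.095172
The M peak is largest (0.478172); scaling to 100 gives 100.0 : 89.2 : 19.9.

100.0 : 89.2 : 19.9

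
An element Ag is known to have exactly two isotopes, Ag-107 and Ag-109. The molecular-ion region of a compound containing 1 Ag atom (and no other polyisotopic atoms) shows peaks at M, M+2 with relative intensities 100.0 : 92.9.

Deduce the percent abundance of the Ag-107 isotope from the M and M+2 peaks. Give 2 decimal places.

If p is the fraction of Ag that is Ag-107, then I(M+2)/I(M) = [C(1,1)·p^0·(1−p)] / p^1 = 1·(1−p)/p = 92.9/100.0 = 0.9290
(1−p)/p = 0.9290/1 = 0.9290  ⇒  p = 1/(1 + 0.9290) = 0.5184
Ag-107: 51.84%, Ag-109: 48.16%.

51.84%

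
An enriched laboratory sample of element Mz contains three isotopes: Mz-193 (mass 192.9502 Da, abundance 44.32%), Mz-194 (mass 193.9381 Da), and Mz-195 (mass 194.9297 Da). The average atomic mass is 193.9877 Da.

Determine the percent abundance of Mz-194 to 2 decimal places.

The remaining 55.68% is split between Mz-194 (fraction x) and Mz-195 (fraction 0.5568 − x).
Substituting: 193.9381x + 194.9297(0.5568 − x) = 108.47217136
(193.9381 − 194.9297)x = -0.0646856  ⇒  x = 0.06523, y = 0.49157
Mz-194: 6.52%, Mz-195: 49.16%.

6.52%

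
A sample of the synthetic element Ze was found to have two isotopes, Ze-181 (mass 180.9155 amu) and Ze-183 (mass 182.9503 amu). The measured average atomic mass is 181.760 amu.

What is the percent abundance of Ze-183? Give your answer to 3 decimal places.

With x = fraction of Ze-181 (so Ze-183 is 1 − x):
180.9155·x + 182.9503·(1 − x) = 181.760
(180.9155 − 182.9503)·x = 181.760 − 182.9503
x = -1.1903 / -2.0348 = 0.58497 → 58.497% Ze-181, 41.503% Ze-183.

41.503%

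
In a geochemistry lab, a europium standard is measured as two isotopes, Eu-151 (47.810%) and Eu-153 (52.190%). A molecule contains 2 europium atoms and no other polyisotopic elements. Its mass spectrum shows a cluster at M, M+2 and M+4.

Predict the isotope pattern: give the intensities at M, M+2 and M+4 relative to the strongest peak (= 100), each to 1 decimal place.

Expanding (0.47810 + 0.52190)^2:
P(M) = 0.47810^2 = 0.228580
P(M+2) = 2 × 0.47810^1 × 0.52190^1 = 0.499041
P(M+4) = 0.52190^2 = 0.272380
The M+2 peak is largest (0.499041); scaling to 100 gives 45.8 : 100.0 : 54.6.

45.8 : 100.0 : 54.6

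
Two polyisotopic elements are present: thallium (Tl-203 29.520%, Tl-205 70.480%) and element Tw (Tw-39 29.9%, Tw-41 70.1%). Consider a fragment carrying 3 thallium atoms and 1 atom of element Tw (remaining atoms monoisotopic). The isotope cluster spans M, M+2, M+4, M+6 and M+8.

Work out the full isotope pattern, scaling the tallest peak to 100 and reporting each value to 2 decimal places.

1.86 : 17.70 : 63.11 : 100.00 : 59.42

Thallium pattern (n=3): 0.02572463 : 0.18425524 : 0.43991564 : 0.35010449
Element Tw pattern (n=1): 0.2990 : 0.7010
Convolve the two distributions (both contribute in 2-u steps):
  M: 0.02572463×0.2990 = 0.007692
  M+2: 0.02572463×0.7010 + 0.18425524×0.2990 = 0.073125
  M+4: 0.18425524×0.7010 + 0.43991564×0.2990 = 0.260698
  M+6: 0.43991564×0.7010 + 0.35010449×0.2990 = 0.413062
  M+8: 0.35010449×0.7010 = 0.245423
Scale to base peak (0.413062) = 100: 1.86 : 17.70 : 63.11 : 100.00 : 59.42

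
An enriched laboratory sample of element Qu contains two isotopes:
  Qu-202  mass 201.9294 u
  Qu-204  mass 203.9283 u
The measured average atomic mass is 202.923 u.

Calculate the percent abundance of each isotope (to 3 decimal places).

Let x be the fractional abundance of Qu-202; then Qu-204 has abundance 1 − x.
201.9294·x + 203.9283·(1 − x) = 202.923
(201.9294 − 203.9283)·x = 202.923 − 203.9283
x = -1.0053 / -1.9989 = 0.50293 → 50.293% Qu-202, 49.707% Qu-204.

Qu-202: 50.293%, Qu-204: 49.707%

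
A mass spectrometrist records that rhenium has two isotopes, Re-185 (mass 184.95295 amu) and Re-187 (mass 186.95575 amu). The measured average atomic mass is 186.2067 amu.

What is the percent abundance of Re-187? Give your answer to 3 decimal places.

62.600%

Writing the weighted mean with unknown fraction x of Re-185:
184.95295·x + 186.95575·(1 − x) = 186.2067
(184.95295 − 186.95575)·x = 186.2067 − 186.95575
x = -0.74905 / -2.00280 = 0.37400 → 37.400% Re-185, 62.600% Re-187.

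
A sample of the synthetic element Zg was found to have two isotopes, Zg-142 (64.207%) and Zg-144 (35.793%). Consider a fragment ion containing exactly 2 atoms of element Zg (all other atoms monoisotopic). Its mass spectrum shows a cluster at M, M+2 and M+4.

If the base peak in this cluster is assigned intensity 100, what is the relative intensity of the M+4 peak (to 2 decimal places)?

(0.64207 + 0.35793)^2 gives M 0.4123, M+2 0.4596, M+4 0.1281; the largest is M+2.
P(M+2) = C(2,1) × 0.64207^1 × 0.35793^1 = 2 × 0.64207 × 0.35793 = 0.459632 (base)
P(M+4) = C(2,2) × 0.64207^0 × 0.35793^2 = 1 × 1.0000 × 0.12811388 = 0.128114
Relative intensity = 0.128114 / 0.459632 × 100 = 27.87

27.87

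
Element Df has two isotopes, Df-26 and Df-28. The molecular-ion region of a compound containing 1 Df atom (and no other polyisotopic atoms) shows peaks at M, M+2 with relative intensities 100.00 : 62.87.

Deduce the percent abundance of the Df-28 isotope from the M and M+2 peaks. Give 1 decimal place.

38.6%

Let p = fractional abundance of Df-26. I(M+2)/I(M) = [C(1,1)·p^0·(1−p)] / p^1 = 1·(1−p)/p = 62.87/100.00 = 0.6287
(1−p)/p = 0.6287/1 = 0.6287  ⇒  p = 1/(1 + 0.6287) = 0.6140
Df-26: 61.4%, Df-28: 38.6%.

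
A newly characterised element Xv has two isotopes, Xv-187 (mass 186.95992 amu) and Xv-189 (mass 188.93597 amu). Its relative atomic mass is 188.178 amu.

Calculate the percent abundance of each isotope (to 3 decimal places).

Writing the weighted mean with unknown fraction x of Xv-187:
186.95992·x + 188.93597·(1 − x) = 188.178
(186.95992 − 188.93597)·x = 188.178 − 188.93597
x = -0.75797 / -1.97605 = 0.38358 → 38.358% Xv-187, 61.642% Xv-189.

Xv-187: 38.358%, Xv-189: 61.642%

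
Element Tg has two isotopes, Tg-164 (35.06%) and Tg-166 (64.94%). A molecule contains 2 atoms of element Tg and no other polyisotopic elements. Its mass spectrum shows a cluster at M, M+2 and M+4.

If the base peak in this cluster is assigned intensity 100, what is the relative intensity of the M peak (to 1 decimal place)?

27.0

Term probabilities: M 0.1229, M+2 0.4554, M+4 0.4217. Base peak = M+2.
P(M+2) = C(2,1) × 0.3506^1 × 0.6494^1 = 2 × 0.3506 × 0.6494 = 0.455359 (base)
P(M) = C(2,0) × 0.3506^2 × 0.6494^0 = 1 × 0.12292036 × 1.0000 = 0.122920
Relative intensity = 0.122920 / 0.455359 × 100 = 27.0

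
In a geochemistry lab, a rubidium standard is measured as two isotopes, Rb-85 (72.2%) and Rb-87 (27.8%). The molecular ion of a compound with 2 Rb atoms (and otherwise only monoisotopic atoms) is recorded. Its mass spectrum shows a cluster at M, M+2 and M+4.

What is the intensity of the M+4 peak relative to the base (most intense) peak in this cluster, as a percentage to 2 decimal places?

(0.722 + 0.278)^2 gives M 0.5213, M+2 0.4014, M+4 0.0773; the largest is M.
P(M) = C(2,0) × 0.722^2 × 0.278^0 = 1 × 0.521284 × 1.0000 = 0.521284 (base)
P(M+4) = C(2,2) × 0.722^0 × 0.278^2 = 1 × 1.0000 × 0.077284 = 0.077284
Relative intensity = 0.077284 / 0.521284 × 100 = 14.83

14.83%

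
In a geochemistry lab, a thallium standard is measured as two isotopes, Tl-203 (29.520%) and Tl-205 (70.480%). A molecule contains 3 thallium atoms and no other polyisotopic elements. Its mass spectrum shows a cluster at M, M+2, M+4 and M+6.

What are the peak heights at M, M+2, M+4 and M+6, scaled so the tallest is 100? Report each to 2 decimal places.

Each Tl atom is independently Tl-203 (p = 0.29520) or Tl-205 (q = 0.70480); the cluster is the binomial expansion (p + q)^3.
P(M) = 0.29520^3 = 0.025725
P(M+2) = 3 × 0.29520^2 × 0.70480^1 = 0.184255
P(M+4) = 3 × 0.29520^1 × 0.70480^2 = 0.439916
P(M+6) = 0.70480^3 = 0.350104
The M+4 peak is largest (0.439916); scaling to 100 gives 5.85 : 41.88 : 100.00 : 79.58.

5.85 : 41.88 : 100.00 : 79.58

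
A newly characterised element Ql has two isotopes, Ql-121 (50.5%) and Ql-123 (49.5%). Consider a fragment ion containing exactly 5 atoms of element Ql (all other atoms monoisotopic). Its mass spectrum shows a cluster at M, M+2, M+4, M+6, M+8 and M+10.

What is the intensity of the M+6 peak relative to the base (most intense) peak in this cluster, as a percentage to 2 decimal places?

Binomial terms of (0.505 + 0.495)^5: M 0.0328, M+2 0.1610, M+4 0.3156, M+6 0.3093, M+8 0.1516, M+10 0.0297 → M+4 is the base peak.
P(M+4) = C(5,2) × 0.505^3 × 0.495^2 = 10 × 0.12878763 × 0.245025 = 0.315562 (base)
P(M+6) = C(5,3) × 0.505^2 × 0.495^3 = 10 × 0.255025 × 0.12128738 = 0.309313
Relative intensity = 0.309313 / 0.315562 × 100 = 98.02

98.02%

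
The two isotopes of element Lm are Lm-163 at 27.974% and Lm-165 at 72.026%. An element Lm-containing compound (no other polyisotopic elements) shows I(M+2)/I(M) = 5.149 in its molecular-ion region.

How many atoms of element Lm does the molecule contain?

2

The M+2/M ratio from n Lm atoms is n · q/p = n · 0.72026/0.27974.
n = 5.149 × 0.27974/0.72026 = 2.00 ≈ 2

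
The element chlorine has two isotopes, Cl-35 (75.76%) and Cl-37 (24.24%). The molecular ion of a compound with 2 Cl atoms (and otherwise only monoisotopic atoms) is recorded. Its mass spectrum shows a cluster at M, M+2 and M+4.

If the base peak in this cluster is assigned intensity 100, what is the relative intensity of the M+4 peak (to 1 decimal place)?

10.2

Binomial terms of (0.7576 + 0.2424)^2: M 0.5740, M+2 0.3673, M+4 0.0588 → M is the base peak.
P(M) = C(2,0) × 0.7576^2 × 0.2424^0 = 1 × 0.57395776 × 1.0000 = 0.573958 (base)
P(M+4) = C(2,2) × 0.7576^0 × 0.2424^2 = 1 × 1.0000 × 0.05875776 = 0.058758
Relative intensity = 0.058758 / 0.573958 × 100 = 10.2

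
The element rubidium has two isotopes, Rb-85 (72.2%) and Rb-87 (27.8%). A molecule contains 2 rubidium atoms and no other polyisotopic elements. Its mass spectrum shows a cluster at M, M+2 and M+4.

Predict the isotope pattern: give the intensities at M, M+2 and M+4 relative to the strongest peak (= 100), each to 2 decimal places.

100.00 : 77.01 : 14.83

The 2 Rb atoms are independent, so intensities follow the terms of (0.722 + 0.278)^2.
P(M) = 0.722^2 = 0.521284
P(M+2) = 2 × 0.722^1 × 0.278^1 = 0.401432
P(M+4) = 0.278^2 = 0.077284
The M peak is largest (0.521284); scaling to 100 gives 100.00 : 77.01 : 14.83.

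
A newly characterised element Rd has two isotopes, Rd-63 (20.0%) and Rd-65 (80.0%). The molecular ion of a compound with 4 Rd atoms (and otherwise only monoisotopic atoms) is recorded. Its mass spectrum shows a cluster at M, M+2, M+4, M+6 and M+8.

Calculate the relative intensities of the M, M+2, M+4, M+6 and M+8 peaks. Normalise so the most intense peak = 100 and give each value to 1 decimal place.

Each Rd atom is independently Rd-63 (p = 0.200) or Rd-65 (q = 0.800); the cluster is the binomial expansion (p + q)^4.
P(M) = 0.200^4 = 0.001600
P(M+2) = 4 × 0.200^3 × 0.800^1 = 0.025600
P(M+4) = 6 × 0.200^2 × 0.800^2 = 0.153600
P(M+6) = 4 × 0.200^1 × 0.800^3 = 0.409600
P(M+8) = 0.800^4 = 0.409600
The M+6 peak is largest (0.409600); scaling to 100 gives 0.4 : 6.2 : 37.5 : 100.0 : 100.0.

0.4 : 6.2 : 37.5 : 100.0 : 100.0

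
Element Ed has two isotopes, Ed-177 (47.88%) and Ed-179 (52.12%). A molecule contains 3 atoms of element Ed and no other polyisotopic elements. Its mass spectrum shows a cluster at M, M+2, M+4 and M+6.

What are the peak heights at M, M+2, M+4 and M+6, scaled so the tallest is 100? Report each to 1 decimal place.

28.1 : 91.9 : 100.0 : 36.3

The 3 Ed atoms are independent, so intensities follow the terms of (0.4788 + 0.5212)^3.
P(M) = 0.4788^3 = 0.109765
P(M+2) = 3 × 0.4788^2 × 0.5212^1 = 0.358454
P(M+4) = 3 × 0.4788^1 × 0.5212^2 = 0.390197
P(M+6) = 0.5212^3 = 0.141584
The M+4 peak is largest (0.390197); scaling to 100 gives 28.1 : 91.9 : 100.0 : 36.3.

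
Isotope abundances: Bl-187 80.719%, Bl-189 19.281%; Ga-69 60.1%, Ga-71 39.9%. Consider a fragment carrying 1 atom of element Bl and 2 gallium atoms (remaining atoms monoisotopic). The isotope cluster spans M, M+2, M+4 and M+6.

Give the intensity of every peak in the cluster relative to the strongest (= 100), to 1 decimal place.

63.8 : 100.0 : 48.4 : 6.7

Element Bl pattern (n=1): 0.80719 : 0.19281
Gallium pattern (n=2): 0.361201 : 0.479598 : 0.159201
Convolve the two distributions (both contribute in 2-u steps):
  M: 0.80719×0.361201 = 0.291558
  M+2: 0.80719×0.479598 + 0.19281×0.361201 = 0.456770
  M+4: 0.80719×0.159201 + 0.19281×0.479598 = 0.220977
  M+6: 0.19281×0.159201 = 0.030696
Scale to base peak (0.456770) = 100: 63.8 : 100.0 : 48.4 : 6.7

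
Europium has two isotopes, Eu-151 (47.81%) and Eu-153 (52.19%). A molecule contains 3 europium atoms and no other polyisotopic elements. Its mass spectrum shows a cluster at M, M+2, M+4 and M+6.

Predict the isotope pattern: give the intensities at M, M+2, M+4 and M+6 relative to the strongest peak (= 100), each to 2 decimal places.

27.97 : 91.61 : 100.00 : 36.39

The 3 Eu atoms are independent, so intensities follow the terms of (0.4781 + 0.5219)^3.
P(M) = 0.4781^3 = 0.109284
P(M+2) = 3 × 0.4781^2 × 0.5219^1 = 0.357887
P(M+4) = 3 × 0.4781^1 × 0.5219^2 = 0.390674
P(M+6) = 0.5219^3 = 0.142155
The M+4 peak is largest (0.390674); scaling to 100 gives 27.97 : 91.61 : 100.00 : 36.39.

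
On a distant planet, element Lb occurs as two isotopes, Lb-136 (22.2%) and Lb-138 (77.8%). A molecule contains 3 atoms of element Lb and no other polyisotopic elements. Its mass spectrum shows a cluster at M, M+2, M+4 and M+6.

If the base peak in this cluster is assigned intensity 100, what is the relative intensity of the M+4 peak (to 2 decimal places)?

(0.222 + 0.778)^3 gives M 0.0109, M+2 0.1150, M+4 0.4031, M+6 0.4709; the largest is M+6.
P(M+6) = C(3,3) × 0.222^0 × 0.778^3 = 1 × 1.0000 × 0.47091095 = 0.470911 (base)
P(M+4) = C(3,2) × 0.222^1 × 0.778^2 = 3 × 0.2220 × 0.605284 = 0.403119
Relative intensity = 0.403119 / 0.470911 × 100 = 85.60

85.60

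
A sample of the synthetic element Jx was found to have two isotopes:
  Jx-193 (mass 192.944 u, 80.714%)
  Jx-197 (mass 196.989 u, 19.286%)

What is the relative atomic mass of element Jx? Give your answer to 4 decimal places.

The abundance-weighted mean is 0.80714 × 192.944 + 0.19286 × 196.989
= 155.73282 + 37.99130 = 193.72412 u

193.7241 u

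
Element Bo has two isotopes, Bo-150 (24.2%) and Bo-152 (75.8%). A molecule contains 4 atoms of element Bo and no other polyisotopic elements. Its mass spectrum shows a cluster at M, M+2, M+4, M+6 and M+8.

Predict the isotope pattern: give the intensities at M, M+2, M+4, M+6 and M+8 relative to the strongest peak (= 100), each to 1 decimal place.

The 4 Bo atoms are independent, so intensities follow the terms of (0.242 + 0.758)^4.
P(M) = 0.242^4 = 0.003430
P(M+2) = 4 × 0.242^3 × 0.758^1 = 0.042971
P(M+4) = 6 × 0.242^2 × 0.758^2 = 0.201893
P(M+6) = 4 × 0.242^1 × 0.758^3 = 0.421583
P(M+8) = 0.758^4 = 0.330124
The M+6 peak is largest (0.421583); scaling to 100 gives 0.8 : 10.2 : 47.9 : 100.0 : 78.3.

0.8 : 10.2 : 47.9 : 100.0 : 78.3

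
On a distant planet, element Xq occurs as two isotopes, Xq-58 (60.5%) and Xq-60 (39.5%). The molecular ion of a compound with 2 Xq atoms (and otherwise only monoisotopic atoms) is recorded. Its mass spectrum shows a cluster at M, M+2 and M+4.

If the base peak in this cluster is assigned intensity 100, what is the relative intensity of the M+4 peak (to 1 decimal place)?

(0.605 + 0.395)^2 gives M 0.3660, M+2 0.4779, M+4 0.1560; the largest is M+2.
P(M+2) = C(2,1) × 0.605^1 × 0.395^1 = 2 × 0.6050 × 0.3950 = 0.477950 (base)
P(M+4) = C(2,2) × 0.605^0 × 0.395^2 = 1 × 1.0000 × 0.156025 = 0.156025
Relative intensity = 0.156025 / 0.477950 × 100 = 32.6

32.6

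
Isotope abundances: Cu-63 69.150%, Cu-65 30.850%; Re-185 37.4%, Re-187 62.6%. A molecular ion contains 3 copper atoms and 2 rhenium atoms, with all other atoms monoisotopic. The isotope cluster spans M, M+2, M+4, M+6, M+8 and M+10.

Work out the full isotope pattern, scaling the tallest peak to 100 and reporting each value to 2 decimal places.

Copper pattern (n=3): 0.33065611 : 0.44254842 : 0.19743483 : 0.02936064
Rhenium pattern (n=2): 0.139876 : 0.468248 : 0.391876
Convolve the two distributions (both contribute in 2-u steps):
  M: 0.33065611×0.139876 = 0.046251
  M+2: 0.33065611×0.468248 + 0.44254842×0.139876 = 0.216731
  M+4: 0.33065611×0.391876 + 0.44254842×0.468248 + 0.19743483×0.139876 = 0.364415
  M+6: 0.44254842×0.391876 + 0.19743483×0.468248 + 0.02936064×0.139876 = 0.269979
  M+8: 0.19743483×0.391876 + 0.02936064×0.468248 = 0.091118
  M+10: 0.02936064×0.391876 = 0.011506
Scale to base peak (0.364415) = 100: 12.69 : 59.47 : 100.00 : 74.09 : 25.00 : 3.16

12.69 : 59.47 : 100.00 : 74.09 : 25.00 : 3.16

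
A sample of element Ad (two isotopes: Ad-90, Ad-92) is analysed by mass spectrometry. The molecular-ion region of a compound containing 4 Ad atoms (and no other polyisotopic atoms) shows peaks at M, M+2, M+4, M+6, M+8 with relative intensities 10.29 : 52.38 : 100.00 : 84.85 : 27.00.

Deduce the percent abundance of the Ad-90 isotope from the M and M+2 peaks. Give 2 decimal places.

44.00%

Let p = fractional abundance of Ad-90. I(M+2)/I(M) = [C(4,1)·p^3·(1−p)] / p^4 = 4·(1−p)/p = 52.38/10.29 = 5.0904
(1−p)/p = 5.0904/4 = 1.2726  ⇒  p = 1/(1 + 1.2726) = 0.4400
Ad-90: 44.00%, Ad-92: 56.00%.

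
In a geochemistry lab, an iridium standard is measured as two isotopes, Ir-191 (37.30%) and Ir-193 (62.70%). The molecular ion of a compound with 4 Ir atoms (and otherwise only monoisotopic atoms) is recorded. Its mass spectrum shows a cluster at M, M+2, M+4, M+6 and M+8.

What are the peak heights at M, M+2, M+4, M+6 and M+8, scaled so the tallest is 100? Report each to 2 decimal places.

5.26 : 35.39 : 89.23 : 100.00 : 42.02

Each Ir atom is independently Ir-191 (p = 0.3730) or Ir-193 (q = 0.6270); the cluster is the binomial expansion (p + q)^4.
P(M) = 0.3730^4 = 0.019357
P(M+2) = 4 × 0.3730^3 × 0.6270^1 = 0.130153
P(M+4) = 6 × 0.3730^2 × 0.6270^2 = 0.328174
P(M+6) = 4 × 0.3730^1 × 0.6270^3 = 0.367766
P(M+8) = 0.6270^4 = 0.154550
The M+6 peak is largest (0.367766); scaling to 100 gives 5.26 : 35.39 : 89.23 : 100.00 : 42.02.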